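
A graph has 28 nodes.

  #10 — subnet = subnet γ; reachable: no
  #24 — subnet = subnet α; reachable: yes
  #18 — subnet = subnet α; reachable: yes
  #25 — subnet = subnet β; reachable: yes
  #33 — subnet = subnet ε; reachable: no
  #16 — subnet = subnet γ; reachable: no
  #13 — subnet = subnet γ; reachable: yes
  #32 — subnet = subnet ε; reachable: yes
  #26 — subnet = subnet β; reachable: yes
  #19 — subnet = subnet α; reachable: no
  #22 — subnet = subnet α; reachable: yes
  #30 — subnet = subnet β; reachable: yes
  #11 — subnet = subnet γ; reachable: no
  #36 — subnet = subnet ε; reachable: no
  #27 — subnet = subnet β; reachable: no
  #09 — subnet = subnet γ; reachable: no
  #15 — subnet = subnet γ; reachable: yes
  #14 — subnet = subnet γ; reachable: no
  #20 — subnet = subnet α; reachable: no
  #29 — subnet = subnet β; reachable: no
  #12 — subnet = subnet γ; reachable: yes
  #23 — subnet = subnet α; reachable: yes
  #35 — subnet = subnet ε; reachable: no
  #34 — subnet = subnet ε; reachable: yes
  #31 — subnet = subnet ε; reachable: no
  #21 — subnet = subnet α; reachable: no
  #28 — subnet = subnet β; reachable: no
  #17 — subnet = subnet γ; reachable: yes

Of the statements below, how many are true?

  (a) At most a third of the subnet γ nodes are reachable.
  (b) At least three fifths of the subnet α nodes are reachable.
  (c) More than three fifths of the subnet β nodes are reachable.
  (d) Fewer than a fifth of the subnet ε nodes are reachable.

0

(a) subnet γ: |A| = 9, |A ∩ B| = 4; needs |A ∩ B| / |A| ≤ 1/3 — false.
(b) subnet α: |A| = 7, |A ∩ B| = 4; needs |A ∩ B| / |A| ≥ 3/5 — false.
(c) subnet β: |A| = 6, |A ∩ B| = 3; needs |A ∩ B| / |A| > 3/5 — false.
(d) subnet ε: |A| = 6, |A ∩ B| = 2; needs |A ∩ B| / |A| < 1/5 — false.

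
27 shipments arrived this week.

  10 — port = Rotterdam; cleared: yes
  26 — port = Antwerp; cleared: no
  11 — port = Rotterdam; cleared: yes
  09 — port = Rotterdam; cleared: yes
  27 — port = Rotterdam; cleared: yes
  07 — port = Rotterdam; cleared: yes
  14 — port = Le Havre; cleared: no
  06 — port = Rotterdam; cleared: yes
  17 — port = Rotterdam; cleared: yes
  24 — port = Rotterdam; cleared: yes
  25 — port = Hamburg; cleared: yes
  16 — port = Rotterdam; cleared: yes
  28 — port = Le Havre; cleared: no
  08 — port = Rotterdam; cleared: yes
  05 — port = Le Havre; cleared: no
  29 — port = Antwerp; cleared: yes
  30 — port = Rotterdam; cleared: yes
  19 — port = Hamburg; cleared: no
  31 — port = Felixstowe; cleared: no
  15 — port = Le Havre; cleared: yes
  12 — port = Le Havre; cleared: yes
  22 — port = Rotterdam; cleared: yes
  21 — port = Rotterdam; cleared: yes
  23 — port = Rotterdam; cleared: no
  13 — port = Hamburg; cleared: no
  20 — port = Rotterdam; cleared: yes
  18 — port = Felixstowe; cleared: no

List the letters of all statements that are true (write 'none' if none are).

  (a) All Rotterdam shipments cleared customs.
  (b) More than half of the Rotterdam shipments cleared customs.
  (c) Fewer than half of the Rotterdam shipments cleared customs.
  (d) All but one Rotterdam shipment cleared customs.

(b), (d)

|A| = 15, |A ∩ B| = 14, |A ∖ B| = 1.
(a) A ⊆ B, i.e. every element of A is in B (|A ∖ B| = 0): fails.
(b) |A ∩ B| > |A ∖ B|: holds.
(c) |A ∩ B| < |A ∖ B|: fails.
(d) |A ∖ B| = 1: holds.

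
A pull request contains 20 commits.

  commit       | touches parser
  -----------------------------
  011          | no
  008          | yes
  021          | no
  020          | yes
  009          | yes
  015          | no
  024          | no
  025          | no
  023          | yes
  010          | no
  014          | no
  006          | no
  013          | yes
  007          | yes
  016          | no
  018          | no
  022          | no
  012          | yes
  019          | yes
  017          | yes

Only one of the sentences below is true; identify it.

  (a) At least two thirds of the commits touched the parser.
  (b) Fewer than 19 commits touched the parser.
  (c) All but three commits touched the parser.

|A| = 20, |A ∩ B| = 9, |A ∖ B| = 11.
(a) requires |A ∩ B| / |A| ≥ 2/3: false.
(b) requires |A ∩ B| < 19: true.
(c) requires |A ∖ B| = 3: false.

(b)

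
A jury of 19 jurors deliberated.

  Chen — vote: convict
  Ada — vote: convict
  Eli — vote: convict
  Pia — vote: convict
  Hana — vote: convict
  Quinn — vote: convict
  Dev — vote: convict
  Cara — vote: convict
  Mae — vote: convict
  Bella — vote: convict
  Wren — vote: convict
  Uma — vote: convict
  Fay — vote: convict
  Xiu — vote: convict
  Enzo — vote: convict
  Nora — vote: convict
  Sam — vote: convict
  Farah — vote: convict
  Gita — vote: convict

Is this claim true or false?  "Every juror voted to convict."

'Every juror voted to convict' holds iff A ⊆ B, i.e. every element of A is in B (|A ∖ B| = 0).
|A| = 19, |A ∩ B| = 19, |A ∖ B| = 0.
So the statement is true.

True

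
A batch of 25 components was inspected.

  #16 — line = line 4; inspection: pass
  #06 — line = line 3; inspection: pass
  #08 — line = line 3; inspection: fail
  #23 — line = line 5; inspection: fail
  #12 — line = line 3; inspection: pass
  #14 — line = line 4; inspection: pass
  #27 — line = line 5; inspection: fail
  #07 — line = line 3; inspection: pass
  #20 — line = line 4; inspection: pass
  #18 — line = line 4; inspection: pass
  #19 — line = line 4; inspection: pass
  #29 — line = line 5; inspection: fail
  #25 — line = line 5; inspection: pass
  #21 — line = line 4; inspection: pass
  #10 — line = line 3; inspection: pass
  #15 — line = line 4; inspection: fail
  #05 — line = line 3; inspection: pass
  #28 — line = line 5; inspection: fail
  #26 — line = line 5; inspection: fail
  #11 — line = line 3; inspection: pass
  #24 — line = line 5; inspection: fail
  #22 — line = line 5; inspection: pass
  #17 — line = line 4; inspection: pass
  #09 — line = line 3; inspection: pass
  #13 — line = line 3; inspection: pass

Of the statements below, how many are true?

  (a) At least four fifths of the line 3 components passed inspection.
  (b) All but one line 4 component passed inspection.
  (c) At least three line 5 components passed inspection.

(a) line 3: |A| = 9, |A ∩ B| = 8; needs |A ∩ B| / |A| ≥ 4/5 — true.
(b) line 4: |A| = 8, |A ∩ B| = 7; needs |A ∖ B| = 1 — true.
(c) line 5: |A| = 8, |A ∩ B| = 2; needs |A ∩ B| ≥ 3 — false.

2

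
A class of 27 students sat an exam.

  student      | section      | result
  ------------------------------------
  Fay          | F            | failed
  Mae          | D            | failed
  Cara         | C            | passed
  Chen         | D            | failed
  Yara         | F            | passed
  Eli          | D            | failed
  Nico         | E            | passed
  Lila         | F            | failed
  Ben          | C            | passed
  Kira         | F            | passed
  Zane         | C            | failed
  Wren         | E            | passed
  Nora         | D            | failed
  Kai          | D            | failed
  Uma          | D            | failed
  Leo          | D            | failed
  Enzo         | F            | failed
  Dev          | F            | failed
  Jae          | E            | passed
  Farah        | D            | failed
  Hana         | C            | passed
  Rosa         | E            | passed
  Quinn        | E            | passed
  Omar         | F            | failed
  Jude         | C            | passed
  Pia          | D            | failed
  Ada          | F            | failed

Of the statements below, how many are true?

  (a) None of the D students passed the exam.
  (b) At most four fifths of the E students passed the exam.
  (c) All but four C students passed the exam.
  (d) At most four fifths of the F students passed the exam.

2

(a) D: |A| = 9, |A ∩ B| = 0; needs A ∩ B = ∅ (|A ∩ B| = 0) — true.
(b) E: |A| = 5, |A ∩ B| = 5; needs |A ∩ B| / |A| ≤ 4/5 — false.
(c) C: |A| = 5, |A ∩ B| = 4; needs |A ∖ B| = 4 — false.
(d) F: |A| = 8, |A ∩ B| = 2; needs |A ∩ B| / |A| ≤ 4/5 — true.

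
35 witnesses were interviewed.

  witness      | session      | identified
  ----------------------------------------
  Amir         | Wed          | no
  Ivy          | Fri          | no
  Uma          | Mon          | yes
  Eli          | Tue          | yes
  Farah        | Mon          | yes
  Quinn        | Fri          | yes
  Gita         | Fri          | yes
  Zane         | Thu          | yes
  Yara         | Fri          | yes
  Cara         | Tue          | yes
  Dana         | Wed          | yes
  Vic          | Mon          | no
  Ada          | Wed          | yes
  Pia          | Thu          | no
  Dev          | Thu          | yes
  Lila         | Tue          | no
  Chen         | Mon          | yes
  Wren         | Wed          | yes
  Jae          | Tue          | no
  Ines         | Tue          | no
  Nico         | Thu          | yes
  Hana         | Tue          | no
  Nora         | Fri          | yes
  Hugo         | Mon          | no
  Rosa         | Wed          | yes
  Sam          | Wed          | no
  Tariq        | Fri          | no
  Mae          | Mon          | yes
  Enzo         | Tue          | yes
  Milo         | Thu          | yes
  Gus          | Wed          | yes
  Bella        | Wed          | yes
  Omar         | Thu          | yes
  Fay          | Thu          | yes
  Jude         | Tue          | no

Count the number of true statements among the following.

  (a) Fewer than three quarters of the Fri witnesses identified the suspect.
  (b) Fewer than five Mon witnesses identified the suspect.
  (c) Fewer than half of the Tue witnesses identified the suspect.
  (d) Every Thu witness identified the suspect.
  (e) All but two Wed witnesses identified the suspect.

(a) Fri: |A| = 6, |A ∩ B| = 4; needs |A ∩ B| / |A| < 3/4 — true.
(b) Mon: |A| = 6, |A ∩ B| = 4; needs |A ∩ B| < 5 — true.
(c) Tue: |A| = 8, |A ∩ B| = 3; needs |A ∩ B| < |A ∖ B| — true.
(d) Thu: |A| = 7, |A ∩ B| = 6; needs A ⊆ B, i.e. every element of A is in B (|A ∖ B| = 0) — false.
(e) Wed: |A| = 8, |A ∩ B| = 6; needs |A ∖ B| = 2 — true.

4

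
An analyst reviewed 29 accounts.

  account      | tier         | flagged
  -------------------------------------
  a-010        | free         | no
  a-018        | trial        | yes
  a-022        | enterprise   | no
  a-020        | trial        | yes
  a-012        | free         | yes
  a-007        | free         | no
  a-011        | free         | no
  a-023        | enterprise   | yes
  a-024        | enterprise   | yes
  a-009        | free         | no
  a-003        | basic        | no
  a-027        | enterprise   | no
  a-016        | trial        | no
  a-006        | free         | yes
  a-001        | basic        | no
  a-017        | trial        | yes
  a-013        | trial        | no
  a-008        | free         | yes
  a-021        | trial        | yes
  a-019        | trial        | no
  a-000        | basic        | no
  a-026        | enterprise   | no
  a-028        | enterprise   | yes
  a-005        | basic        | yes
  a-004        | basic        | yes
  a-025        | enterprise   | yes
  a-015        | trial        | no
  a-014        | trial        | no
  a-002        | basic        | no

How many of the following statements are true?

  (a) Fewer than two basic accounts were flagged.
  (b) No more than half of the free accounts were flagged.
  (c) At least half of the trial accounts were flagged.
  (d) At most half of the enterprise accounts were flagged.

1

(a) basic: |A| = 6, |A ∩ B| = 2; needs |A ∩ B| < 2 — false.
(b) free: |A| = 7, |A ∩ B| = 3; needs |A ∩ B| ≤ |A ∖ B| — true.
(c) trial: |A| = 9, |A ∩ B| = 4; needs |A ∩ B| ≥ |A ∖ B| — false.
(d) enterprise: |A| = 7, |A ∩ B| = 4; needs |A ∩ B| ≤ |A ∖ B| — false.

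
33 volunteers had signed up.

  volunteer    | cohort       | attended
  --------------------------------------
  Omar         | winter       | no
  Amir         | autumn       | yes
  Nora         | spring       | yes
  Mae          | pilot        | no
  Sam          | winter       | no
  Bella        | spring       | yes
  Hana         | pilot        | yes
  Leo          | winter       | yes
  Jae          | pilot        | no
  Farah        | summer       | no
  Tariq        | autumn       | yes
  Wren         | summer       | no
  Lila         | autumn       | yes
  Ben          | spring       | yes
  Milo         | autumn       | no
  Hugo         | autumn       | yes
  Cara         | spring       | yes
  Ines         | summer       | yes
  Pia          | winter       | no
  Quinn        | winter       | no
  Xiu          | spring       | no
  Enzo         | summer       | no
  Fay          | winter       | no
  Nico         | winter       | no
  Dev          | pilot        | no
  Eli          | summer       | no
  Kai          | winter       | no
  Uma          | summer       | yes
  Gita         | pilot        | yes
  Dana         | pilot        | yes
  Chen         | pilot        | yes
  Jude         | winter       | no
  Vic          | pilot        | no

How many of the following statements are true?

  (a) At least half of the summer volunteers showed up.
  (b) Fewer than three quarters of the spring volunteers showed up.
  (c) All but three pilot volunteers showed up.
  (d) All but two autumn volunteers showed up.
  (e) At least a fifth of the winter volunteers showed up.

0

(a) summer: |A| = 6, |A ∩ B| = 2; needs |A ∩ B| ≥ |A ∖ B| — false.
(b) spring: |A| = 5, |A ∩ B| = 4; needs |A ∩ B| / |A| < 3/4 — false.
(c) pilot: |A| = 8, |A ∩ B| = 4; needs |A ∖ B| = 3 — false.
(d) autumn: |A| = 5, |A ∩ B| = 4; needs |A ∖ B| = 2 — false.
(e) winter: |A| = 9, |A ∩ B| = 1; needs |A ∩ B| / |A| ≥ 1/5 — false.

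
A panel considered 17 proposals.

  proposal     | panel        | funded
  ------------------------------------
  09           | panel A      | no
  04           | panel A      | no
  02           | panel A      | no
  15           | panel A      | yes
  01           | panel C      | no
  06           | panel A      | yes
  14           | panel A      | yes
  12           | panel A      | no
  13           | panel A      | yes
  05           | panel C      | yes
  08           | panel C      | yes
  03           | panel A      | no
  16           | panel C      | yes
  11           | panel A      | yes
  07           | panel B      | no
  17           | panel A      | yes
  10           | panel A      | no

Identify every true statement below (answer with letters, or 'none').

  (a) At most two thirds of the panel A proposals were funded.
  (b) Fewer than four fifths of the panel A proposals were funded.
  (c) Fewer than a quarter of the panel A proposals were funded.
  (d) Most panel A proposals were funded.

(a), (b)

|A| = 12, |A ∩ B| = 6, |A ∖ B| = 6.
(a) |A ∩ B| / |A| ≤ 2/3: holds.
(b) |A ∩ B| / |A| < 4/5: holds.
(c) |A ∩ B| / |A| < 1/4: fails.
(d) |A ∩ B| > |A ∖ B|: fails.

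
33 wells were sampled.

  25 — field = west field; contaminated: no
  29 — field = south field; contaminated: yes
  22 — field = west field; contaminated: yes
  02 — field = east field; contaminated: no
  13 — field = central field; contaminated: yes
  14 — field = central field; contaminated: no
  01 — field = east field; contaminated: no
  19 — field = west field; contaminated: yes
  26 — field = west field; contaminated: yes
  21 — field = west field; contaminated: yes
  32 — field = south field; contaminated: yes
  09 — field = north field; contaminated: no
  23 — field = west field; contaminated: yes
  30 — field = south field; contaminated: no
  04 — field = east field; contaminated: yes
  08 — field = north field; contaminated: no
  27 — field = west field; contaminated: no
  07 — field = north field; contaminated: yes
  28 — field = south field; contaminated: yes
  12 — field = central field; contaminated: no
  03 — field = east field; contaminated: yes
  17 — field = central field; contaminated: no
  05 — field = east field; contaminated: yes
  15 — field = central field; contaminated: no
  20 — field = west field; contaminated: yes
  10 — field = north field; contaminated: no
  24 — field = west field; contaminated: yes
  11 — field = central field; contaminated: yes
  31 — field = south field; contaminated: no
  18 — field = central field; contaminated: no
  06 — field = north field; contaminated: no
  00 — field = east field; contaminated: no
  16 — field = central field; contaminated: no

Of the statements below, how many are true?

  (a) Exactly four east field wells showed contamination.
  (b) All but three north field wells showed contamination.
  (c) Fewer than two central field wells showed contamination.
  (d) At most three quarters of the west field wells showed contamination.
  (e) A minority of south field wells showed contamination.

0

(a) east field: |A| = 6, |A ∩ B| = 3; needs |A ∩ B| = 4 — false.
(b) north field: |A| = 5, |A ∩ B| = 1; needs |A ∖ B| = 3 — false.
(c) central field: |A| = 8, |A ∩ B| = 2; needs |A ∩ B| < 2 — false.
(d) west field: |A| = 9, |A ∩ B| = 7; needs |A ∩ B| / |A| ≤ 3/4 — false.
(e) south field: |A| = 5, |A ∩ B| = 3; needs |A ∩ B| < |A ∖ B| — false.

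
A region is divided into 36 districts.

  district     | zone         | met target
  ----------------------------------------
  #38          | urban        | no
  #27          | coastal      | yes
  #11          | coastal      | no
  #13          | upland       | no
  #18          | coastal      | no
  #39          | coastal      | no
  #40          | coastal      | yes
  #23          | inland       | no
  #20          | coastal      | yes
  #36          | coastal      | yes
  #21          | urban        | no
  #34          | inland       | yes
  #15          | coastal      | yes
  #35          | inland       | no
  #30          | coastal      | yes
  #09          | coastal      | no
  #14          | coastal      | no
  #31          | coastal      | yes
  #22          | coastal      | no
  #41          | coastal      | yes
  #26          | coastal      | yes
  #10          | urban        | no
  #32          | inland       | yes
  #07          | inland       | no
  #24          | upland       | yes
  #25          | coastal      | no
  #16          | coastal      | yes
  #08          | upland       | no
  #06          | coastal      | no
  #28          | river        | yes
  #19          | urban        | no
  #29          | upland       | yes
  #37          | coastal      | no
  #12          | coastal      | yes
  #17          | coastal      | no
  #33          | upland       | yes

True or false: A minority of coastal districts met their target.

Truth condition: |A ∩ B| < |A ∖ B|.
|A| = 21, |A ∩ B| = 11, |A ∖ B| = 10.
11 > 10, so the statement is false.

False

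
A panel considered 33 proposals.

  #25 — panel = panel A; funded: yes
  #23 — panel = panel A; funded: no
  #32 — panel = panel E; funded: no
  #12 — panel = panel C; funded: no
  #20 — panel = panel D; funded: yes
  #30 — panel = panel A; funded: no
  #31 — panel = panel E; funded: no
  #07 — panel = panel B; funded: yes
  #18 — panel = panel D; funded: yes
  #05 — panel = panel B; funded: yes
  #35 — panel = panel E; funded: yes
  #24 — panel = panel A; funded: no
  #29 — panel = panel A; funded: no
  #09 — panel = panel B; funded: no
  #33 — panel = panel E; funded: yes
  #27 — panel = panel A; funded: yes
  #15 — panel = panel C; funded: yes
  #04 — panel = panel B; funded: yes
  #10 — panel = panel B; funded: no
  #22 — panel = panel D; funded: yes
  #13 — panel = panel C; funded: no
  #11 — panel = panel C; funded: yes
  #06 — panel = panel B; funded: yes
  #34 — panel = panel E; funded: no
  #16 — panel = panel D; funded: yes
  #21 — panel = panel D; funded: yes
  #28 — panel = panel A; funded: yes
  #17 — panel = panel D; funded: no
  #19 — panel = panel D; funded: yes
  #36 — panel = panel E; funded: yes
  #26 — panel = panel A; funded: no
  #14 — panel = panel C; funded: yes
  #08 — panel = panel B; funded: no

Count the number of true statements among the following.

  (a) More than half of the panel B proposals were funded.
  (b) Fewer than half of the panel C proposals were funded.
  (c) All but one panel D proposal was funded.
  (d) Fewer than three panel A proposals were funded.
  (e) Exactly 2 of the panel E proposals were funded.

(a) panel B: |A| = 7, |A ∩ B| = 4; needs |A ∩ B| > |A ∖ B| — true.
(b) panel C: |A| = 5, |A ∩ B| = 3; needs |A ∩ B| < |A ∖ B| — false.
(c) panel D: |A| = 7, |A ∩ B| = 6; needs |A ∖ B| = 1 — true.
(d) panel A: |A| = 8, |A ∩ B| = 3; needs |A ∩ B| < 3 — false.
(e) panel E: |A| = 6, |A ∩ B| = 3; needs |A ∩ B| = 2 — false.

2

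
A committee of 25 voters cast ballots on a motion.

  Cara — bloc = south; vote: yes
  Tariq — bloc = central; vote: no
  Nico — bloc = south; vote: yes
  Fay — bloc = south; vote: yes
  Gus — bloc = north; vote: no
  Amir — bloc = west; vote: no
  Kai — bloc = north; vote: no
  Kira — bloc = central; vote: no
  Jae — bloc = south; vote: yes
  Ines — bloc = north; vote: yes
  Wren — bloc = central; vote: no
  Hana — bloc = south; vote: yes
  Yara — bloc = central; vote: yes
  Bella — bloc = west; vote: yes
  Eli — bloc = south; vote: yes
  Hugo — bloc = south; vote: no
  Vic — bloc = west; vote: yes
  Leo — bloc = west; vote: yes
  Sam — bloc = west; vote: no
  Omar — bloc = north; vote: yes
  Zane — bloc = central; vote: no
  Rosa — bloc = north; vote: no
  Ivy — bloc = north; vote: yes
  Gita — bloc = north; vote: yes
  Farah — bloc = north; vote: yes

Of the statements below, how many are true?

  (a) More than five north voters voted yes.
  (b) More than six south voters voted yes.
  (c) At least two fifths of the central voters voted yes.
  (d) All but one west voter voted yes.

0

(a) north: |A| = 8, |A ∩ B| = 5; needs |A ∩ B| > 5 — false.
(b) south: |A| = 7, |A ∩ B| = 6; needs |A ∩ B| > 6 — false.
(c) central: |A| = 5, |A ∩ B| = 1; needs |A ∩ B| / |A| ≥ 2/5 — false.
(d) west: |A| = 5, |A ∩ B| = 3; needs |A ∖ B| = 1 — false.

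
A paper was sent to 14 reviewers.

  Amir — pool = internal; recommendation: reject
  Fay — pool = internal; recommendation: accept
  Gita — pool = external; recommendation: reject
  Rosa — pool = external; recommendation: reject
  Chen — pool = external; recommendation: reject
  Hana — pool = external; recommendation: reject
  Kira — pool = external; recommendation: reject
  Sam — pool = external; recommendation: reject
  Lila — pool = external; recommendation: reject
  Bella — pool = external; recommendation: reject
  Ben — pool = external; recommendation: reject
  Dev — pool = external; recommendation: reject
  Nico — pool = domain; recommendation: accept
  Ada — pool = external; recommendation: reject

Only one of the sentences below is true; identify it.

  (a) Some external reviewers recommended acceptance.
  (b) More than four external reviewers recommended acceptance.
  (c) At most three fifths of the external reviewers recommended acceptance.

|A| = 11, |A ∩ B| = 0, |A ∖ B| = 11.
(a) requires A ∩ B ≠ ∅ (|A ∩ B| ≥ 1): false.
(b) requires |A ∩ B| > 4: false.
(c) requires |A ∩ B| / |A| ≤ 3/5: true.

(c)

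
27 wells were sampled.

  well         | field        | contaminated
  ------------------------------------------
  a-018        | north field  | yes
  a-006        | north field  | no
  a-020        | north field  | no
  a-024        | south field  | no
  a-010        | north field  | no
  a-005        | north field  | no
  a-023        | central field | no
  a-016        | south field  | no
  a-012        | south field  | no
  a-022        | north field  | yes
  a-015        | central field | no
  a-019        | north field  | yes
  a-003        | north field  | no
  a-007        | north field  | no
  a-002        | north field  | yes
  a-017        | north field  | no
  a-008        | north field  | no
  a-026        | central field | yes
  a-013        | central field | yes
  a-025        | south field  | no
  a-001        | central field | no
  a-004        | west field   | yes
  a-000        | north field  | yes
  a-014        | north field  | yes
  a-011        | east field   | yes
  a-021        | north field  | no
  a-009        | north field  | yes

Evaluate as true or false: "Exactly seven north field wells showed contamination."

True

Truth condition: |A ∩ B| = 7.
|A| = 16, |A ∩ B| = 7, |A ∖ B| = 9.
|A ∩ B| = 7, so the statement is true.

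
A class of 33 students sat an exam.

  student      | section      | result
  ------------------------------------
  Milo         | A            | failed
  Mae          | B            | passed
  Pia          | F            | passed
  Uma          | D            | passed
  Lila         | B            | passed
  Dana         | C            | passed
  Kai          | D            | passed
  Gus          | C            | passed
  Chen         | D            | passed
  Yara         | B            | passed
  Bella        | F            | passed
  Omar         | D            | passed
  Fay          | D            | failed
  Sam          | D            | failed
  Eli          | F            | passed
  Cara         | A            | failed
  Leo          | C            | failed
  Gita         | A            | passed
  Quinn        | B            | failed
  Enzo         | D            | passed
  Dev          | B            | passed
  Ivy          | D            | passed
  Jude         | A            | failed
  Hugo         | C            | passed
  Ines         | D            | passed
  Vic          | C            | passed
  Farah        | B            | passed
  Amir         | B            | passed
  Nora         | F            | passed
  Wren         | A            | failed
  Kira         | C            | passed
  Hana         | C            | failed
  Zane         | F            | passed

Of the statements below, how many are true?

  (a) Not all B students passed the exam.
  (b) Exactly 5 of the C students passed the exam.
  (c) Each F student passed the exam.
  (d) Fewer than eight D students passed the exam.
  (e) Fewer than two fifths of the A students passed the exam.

5

(a) B: |A| = 7, |A ∩ B| = 6; needs A ⊄ B (|A ∖ B| ≥ 1) — true.
(b) C: |A| = 7, |A ∩ B| = 5; needs |A ∩ B| = 5 — true.
(c) F: |A| = 5, |A ∩ B| = 5; needs A ⊆ B, i.e. every element of A is in B (|A ∖ B| = 0) — true.
(d) D: |A| = 9, |A ∩ B| = 7; needs |A ∩ B| < 8 — true.
(e) A: |A| = 5, |A ∩ B| = 1; needs |A ∩ B| / |A| < 2/5 — true.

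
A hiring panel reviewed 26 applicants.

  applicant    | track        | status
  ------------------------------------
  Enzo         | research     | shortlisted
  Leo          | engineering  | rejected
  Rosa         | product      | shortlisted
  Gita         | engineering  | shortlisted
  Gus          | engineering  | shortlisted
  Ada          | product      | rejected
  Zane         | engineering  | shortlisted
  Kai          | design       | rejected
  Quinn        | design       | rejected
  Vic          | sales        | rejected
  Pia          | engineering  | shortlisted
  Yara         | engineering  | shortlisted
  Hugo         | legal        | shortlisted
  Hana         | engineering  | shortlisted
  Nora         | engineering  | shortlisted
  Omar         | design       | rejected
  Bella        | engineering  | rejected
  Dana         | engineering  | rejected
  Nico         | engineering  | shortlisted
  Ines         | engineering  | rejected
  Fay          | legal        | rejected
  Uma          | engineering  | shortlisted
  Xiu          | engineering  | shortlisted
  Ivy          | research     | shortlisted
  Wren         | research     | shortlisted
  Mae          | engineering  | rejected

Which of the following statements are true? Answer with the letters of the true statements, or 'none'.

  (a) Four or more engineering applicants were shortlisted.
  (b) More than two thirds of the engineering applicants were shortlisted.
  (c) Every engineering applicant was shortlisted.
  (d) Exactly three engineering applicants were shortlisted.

|A| = 15, |A ∩ B| = 10, |A ∖ B| = 5.
(a) |A ∩ B| ≥ 4: holds.
(b) |A ∩ B| / |A| > 2/3: fails.
(c) A ⊆ B, i.e. every element of A is in B (|A ∖ B| = 0): fails.
(d) |A ∩ B| = 3: fails.

(a)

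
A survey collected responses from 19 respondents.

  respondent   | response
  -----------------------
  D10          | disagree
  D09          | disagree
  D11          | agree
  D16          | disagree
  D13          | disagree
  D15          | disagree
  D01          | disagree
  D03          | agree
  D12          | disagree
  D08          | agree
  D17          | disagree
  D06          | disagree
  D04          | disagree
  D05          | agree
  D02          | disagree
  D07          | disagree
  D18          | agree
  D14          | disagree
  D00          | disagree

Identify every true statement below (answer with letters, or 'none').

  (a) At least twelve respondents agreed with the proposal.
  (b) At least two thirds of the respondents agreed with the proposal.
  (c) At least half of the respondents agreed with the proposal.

none

|A| = 19, |A ∩ B| = 5, |A ∖ B| = 14.
(a) |A ∩ B| ≥ 12: fails.
(b) |A ∩ B| / |A| ≥ 2/3: fails.
(c) |A ∩ B| ≥ |A ∖ B|: fails.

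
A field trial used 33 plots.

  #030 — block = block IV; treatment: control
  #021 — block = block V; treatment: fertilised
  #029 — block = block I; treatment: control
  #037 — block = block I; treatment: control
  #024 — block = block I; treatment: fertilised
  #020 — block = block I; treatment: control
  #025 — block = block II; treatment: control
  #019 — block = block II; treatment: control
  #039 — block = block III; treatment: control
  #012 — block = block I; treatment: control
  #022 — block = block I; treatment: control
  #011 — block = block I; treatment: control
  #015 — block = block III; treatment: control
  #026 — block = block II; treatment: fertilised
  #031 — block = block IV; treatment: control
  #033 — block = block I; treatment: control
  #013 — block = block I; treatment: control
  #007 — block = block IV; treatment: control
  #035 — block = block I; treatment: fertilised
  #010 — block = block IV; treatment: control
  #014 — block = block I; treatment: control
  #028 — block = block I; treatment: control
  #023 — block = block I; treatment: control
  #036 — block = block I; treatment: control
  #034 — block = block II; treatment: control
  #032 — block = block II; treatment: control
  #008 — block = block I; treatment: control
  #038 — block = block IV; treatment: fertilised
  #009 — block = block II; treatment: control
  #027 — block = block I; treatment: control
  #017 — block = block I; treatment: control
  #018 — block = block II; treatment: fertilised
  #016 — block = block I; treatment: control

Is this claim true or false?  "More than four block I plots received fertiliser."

Truth condition: |A ∩ B| > 4.
|A| = 18, |A ∩ B| = 2, |A ∖ B| = 16.
|A ∩ B| = 2, so the statement is false.

False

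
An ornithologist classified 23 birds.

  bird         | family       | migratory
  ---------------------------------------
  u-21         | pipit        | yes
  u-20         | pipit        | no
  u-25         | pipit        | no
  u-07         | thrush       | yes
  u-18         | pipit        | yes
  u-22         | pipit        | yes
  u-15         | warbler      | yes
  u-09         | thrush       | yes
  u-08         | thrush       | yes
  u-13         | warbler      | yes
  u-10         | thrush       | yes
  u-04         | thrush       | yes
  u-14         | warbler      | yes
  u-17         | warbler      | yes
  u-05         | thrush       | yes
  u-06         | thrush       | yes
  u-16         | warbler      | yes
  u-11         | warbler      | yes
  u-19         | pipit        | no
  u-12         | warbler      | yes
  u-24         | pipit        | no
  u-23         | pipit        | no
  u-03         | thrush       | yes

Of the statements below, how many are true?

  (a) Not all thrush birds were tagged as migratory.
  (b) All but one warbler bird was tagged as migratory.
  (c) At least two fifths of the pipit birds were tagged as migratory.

(a) thrush: |A| = 8, |A ∩ B| = 8; needs A ⊄ B (|A ∖ B| ≥ 1) — false.
(b) warbler: |A| = 7, |A ∩ B| = 7; needs |A ∖ B| = 1 — false.
(c) pipit: |A| = 8, |A ∩ B| = 3; needs |A ∩ B| / |A| ≥ 2/5 — false.

0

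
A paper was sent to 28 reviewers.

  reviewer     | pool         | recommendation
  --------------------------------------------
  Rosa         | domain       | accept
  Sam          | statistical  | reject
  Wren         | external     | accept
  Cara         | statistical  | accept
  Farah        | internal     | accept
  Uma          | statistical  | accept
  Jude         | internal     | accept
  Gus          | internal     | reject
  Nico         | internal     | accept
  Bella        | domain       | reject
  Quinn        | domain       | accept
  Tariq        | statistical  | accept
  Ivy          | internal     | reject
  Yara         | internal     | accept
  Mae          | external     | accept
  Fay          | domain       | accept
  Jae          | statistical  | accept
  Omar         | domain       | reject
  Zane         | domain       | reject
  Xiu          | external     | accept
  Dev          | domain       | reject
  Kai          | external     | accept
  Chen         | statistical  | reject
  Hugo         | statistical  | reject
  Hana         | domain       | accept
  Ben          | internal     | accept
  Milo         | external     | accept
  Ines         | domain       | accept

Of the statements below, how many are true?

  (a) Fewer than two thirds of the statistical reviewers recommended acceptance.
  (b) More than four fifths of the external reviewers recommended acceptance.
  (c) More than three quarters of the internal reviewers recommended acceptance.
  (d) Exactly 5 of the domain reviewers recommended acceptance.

3

(a) statistical: |A| = 7, |A ∩ B| = 4; needs |A ∩ B| / |A| < 2/3 — true.
(b) external: |A| = 5, |A ∩ B| = 5; needs |A ∩ B| / |A| > 4/5 — true.
(c) internal: |A| = 7, |A ∩ B| = 5; needs |A ∩ B| / |A| > 3/4 — false.
(d) domain: |A| = 9, |A ∩ B| = 5; needs |A ∩ B| = 5 — true.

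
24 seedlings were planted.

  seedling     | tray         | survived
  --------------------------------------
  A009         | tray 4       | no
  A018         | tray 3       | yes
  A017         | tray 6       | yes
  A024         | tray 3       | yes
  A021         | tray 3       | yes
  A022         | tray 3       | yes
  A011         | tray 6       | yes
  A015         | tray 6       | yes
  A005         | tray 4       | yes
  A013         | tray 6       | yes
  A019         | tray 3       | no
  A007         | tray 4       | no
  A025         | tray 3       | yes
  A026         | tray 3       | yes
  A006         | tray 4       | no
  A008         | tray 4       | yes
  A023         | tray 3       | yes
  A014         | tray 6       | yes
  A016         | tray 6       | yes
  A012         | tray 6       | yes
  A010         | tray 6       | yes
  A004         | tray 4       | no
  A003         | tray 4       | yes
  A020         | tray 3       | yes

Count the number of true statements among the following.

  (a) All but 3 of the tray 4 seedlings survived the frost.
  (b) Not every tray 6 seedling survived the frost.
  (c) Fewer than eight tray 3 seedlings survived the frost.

(a) tray 4: |A| = 7, |A ∩ B| = 3; needs |A ∖ B| = 3 — false.
(b) tray 6: |A| = 8, |A ∩ B| = 8; needs A ⊄ B (|A ∖ B| ≥ 1) — false.
(c) tray 3: |A| = 9, |A ∩ B| = 8; needs |A ∩ B| < 8 — false.

0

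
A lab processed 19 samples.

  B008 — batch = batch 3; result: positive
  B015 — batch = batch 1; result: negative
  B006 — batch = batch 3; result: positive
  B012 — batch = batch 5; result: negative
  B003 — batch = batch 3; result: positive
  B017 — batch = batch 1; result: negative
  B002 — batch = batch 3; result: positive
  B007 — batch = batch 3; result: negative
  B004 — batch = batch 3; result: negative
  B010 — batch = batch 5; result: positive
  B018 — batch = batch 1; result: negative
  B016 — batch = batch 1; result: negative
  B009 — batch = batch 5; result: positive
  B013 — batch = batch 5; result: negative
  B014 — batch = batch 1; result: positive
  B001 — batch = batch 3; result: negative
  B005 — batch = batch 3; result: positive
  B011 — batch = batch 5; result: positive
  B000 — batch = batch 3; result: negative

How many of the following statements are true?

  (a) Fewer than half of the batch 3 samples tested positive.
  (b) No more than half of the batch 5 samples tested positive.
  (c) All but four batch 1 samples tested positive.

1

(a) batch 3: |A| = 9, |A ∩ B| = 5; needs |A ∩ B| < |A ∖ B| — false.
(b) batch 5: |A| = 5, |A ∩ B| = 3; needs |A ∩ B| ≤ |A ∖ B| — false.
(c) batch 1: |A| = 5, |A ∩ B| = 1; needs |A ∖ B| = 4 — true.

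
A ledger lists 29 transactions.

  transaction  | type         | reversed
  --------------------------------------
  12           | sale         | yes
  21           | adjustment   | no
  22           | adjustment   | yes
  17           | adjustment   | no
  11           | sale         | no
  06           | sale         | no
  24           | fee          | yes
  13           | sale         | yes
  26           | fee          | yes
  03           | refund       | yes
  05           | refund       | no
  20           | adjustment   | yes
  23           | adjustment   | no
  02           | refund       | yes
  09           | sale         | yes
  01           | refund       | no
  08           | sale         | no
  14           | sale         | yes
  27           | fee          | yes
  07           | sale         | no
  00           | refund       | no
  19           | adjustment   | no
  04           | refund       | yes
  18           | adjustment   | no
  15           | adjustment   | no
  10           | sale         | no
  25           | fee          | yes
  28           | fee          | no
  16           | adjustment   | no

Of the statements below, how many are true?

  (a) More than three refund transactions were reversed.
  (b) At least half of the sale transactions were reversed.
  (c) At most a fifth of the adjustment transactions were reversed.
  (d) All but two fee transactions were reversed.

(a) refund: |A| = 6, |A ∩ B| = 3; needs |A ∩ B| > 3 — false.
(b) sale: |A| = 9, |A ∩ B| = 4; needs |A ∩ B| ≥ |A ∖ B| — false.
(c) adjustment: |A| = 9, |A ∩ B| = 2; needs |A ∩ B| / |A| ≤ 1/5 — false.
(d) fee: |A| = 5, |A ∩ B| = 4; needs |A ∖ B| = 2 — false.

0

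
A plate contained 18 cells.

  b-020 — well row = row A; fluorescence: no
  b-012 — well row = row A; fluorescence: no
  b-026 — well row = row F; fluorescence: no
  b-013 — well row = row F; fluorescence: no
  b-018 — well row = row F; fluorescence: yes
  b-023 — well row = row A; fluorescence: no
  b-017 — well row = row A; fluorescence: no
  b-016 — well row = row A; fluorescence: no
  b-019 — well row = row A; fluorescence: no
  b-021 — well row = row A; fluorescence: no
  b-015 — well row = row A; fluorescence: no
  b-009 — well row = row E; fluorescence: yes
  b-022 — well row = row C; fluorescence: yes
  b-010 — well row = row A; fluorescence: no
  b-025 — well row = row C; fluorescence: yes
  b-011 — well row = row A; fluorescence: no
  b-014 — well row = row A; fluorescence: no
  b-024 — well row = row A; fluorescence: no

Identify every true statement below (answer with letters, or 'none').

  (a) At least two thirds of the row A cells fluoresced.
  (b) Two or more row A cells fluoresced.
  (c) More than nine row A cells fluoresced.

none

|A| = 12, |A ∩ B| = 0, |A ∖ B| = 12.
(a) |A ∩ B| / |A| ≥ 2/3: fails.
(b) |A ∩ B| ≥ 2: fails.
(c) |A ∩ B| > 9: fails.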